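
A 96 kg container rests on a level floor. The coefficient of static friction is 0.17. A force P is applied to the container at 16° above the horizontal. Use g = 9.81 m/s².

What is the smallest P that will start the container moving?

P ≈ 159 N

N = m g − P sin α (the pull lifts the container).
At impending slip, P cos α = μ_s N = μ_s (m g − P sin α).
Solving: P (cos α + μ_s sin α) = μ_s m g → P = 0.17×942/(cos 16° + 0.17 sin 16°) = 160/1.008 = 159 N.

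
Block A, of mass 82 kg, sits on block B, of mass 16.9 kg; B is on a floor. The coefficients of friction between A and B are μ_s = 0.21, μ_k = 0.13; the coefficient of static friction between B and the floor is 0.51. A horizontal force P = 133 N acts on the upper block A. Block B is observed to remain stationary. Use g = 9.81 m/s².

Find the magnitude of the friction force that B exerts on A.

f ≈ 133 N

The normal force B exerts on A is simply A's weight, N₁ = 804.4 N.
Maximum static friction on A from B: μ_s N₁ = 0.21×804.4 = 168.9 N.
P = 133 N is within that limit, so A and B move together (both at rest); the A–B friction is simply f₁ = P = 133 N.
By Newton's third law B feels 133 N forward from A. With B stationary, the floor's static friction on B balances it: f₂ = 133 N (well within μ_s(m_A+m_B)g = 494.8 N).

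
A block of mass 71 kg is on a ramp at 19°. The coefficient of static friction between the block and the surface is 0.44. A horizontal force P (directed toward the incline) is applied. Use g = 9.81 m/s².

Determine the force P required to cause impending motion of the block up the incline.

P ≈ 644 N

At impending motion up the slope, friction acts down-slope at its limit: f = μ_s N.
Perpendicular to the incline: N = m g cos θ + P sin θ.
Along the incline: P cos θ = m g sin θ + μ_s N = m g sin θ + μ_s (m g cos θ + P sin θ).
Solving, P (cos θ − μ_s sin θ) = m g (sin θ + μ_s cos θ), so P = 71×9.81×(sin 19° + 0.44 cos 19°)/(cos 19° − 0.44 sin 19°) = 697×0.7416/0.8023 = 644 N.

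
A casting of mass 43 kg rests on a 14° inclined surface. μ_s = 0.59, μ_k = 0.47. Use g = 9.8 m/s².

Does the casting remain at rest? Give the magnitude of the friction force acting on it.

N = m g cos θ = 409 N.
Down-slope weight component: m g sin θ = 102 N.
μ_s N = 241 N.
102 ≤ 241 N, so it stays put; friction = 102 N.

f ≈ 102 N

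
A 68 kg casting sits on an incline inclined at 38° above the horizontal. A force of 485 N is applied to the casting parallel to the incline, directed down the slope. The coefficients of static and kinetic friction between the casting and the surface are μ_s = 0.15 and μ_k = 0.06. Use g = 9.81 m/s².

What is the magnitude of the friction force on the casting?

Normal force: N = m g cos θ = 68 × 9.81 × cos 38° = 525.7 N.
The friction needed for equilibrium is m g sin θ + P = 410.7 + 485 = 895.7 N, measured positive up-slope.
Maximum static friction available: μ_s N = 0.15 × 525.7 = 78.85 N.
|895.7| exceeds 78.85 N, so the casting slips down-slope; friction is kinetic, f = μ_k N = 0.06×525.7 = 31.5 N.

f ≈ 31.5 N (up the incline)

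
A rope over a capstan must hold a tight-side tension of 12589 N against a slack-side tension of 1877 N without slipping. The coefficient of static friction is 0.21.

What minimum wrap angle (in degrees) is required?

β_min ≈ 519°

T₂/T₁ = e^{μβ} → β = ln(T₂/T₁)/μ.
β = ln(12589/1877)/0.21 = 1.903/0.21 = 9.063 rad.
In degrees: β = 9.063 × 180/π = 519°.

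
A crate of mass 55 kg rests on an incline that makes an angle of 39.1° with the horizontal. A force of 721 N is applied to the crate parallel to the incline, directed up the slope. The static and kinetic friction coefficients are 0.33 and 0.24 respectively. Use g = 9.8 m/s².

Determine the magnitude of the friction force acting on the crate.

Perpendicular to the surface, N = m g cos θ = 55·9.8·cos 39.1° = 418.3 N.
The friction needed for equilibrium is m g sin θ − P = 339.9 − 721 = -381.1 N, measured positive up-slope.
Static friction can supply at most μ_s N = 138 N.
|-381.1| exceeds 138 N, so the crate slips up-slope; friction is kinetic, f = μ_k N = 0.24×418.3 = 100 N.

f ≈ 100 N (down the incline)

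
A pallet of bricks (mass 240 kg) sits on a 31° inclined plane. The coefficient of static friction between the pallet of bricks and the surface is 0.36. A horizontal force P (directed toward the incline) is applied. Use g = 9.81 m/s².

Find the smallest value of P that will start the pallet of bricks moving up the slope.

At impending motion up the slope, friction acts down-slope at its limit: f = μ_s N.
Perpendicular to the incline: N = m g cos θ + P sin θ.
Along the incline: P cos θ = m g sin θ + μ_s N = m g sin θ + μ_s (m g cos θ + P sin θ).
Solving, P (cos θ − μ_s sin θ) = m g (sin θ + μ_s cos θ), so P = 240×9.81×(sin 31° + 0.36 cos 31°)/(cos 31° − 0.36 sin 31°) = 2350×0.8236/0.6718 = 2890 N.

P ≈ 2890 N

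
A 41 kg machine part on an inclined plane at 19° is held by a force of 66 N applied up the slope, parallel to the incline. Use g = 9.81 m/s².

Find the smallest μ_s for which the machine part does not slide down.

μ_s,min ≈ 0.171

N = m g cos θ = 380.3 N.
Friction must make up the shortfall along the incline: f = m g sin θ − P = 130.9 − 66 = 64.95 N.
At the threshold f = μ_s N, so μ_s,min = 64.95/380.3 = 0.171.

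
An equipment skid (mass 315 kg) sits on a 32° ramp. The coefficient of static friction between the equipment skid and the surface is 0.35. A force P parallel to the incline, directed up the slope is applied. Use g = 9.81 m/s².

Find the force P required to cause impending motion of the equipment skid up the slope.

At impending motion up the slope, friction acts down-slope at its limit: f = μ_s N.
P is parallel to the surface, so N = m g cos θ = 2620 N.
Along the incline: P = m g sin θ + μ_s N = 1640 + 0.35×2620 = 2550 N.

P ≈ 2550 N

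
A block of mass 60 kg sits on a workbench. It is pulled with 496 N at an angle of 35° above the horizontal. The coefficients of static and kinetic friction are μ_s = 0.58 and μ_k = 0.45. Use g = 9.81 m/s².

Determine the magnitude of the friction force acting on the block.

f ≈ 137 N

N = m g − P sin α = 588.6 − 496×sin 35° = 304.1 N.
The horizontal driving force is P cos α = 406.3 N, so equilibrium needs friction f = 406.3 N.
The static-friction limit is μ_s N = 176.4 N.
406.3 > 176.4 N → the block slides; f = μ_k N = 0.45×304.1 = 137 N.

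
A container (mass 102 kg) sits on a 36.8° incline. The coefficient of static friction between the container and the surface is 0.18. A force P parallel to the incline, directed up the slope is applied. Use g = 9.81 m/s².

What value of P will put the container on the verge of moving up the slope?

P ≈ 744 N

At impending motion up the slope, friction acts down-slope at its limit: f = μ_s N.
P is parallel to the surface, so N = m g cos θ = 801 N.
Along the incline: P = m g sin θ + μ_s N = 599 + 0.18×801 = 744 N.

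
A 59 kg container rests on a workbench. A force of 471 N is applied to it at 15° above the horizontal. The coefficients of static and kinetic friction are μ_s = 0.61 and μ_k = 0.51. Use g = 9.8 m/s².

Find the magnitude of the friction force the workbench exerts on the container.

f ≈ 233 N

Vertical equilibrium gives N = m g − P sin α = 456.3 N.
The horizontal driving force is P cos α = 455 N, so equilibrium needs friction f = 455 N.
μ_s N = 0.61 × 456.3 = 278.3 N.
The required friction exceeds μ_s N, so the container moves and f = μ_k N = 233 N.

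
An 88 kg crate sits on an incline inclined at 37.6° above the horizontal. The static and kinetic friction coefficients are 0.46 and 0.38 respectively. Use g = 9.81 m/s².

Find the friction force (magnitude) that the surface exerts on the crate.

f ≈ 260 N (up the incline)

The normal reaction is N = m g cos θ = 684 N.
For equilibrium along the incline, friction must balance the weight component: f = m g sin θ = 526.7 N up the slope.
Static friction can supply at most μ_s N = 314.6 N.
|526.7| exceeds 314.6 N, so the crate slips down-slope; friction is kinetic, f = μ_k N = 0.38×684 = 260 N.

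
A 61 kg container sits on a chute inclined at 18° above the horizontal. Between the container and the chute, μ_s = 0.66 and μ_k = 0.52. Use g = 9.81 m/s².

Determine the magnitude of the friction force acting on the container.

Perpendicular to the surface, N = m g cos θ = 61·9.81·cos 18° = 569.1 N.
For equilibrium along the incline, friction must balance the weight component: f = m g sin θ = 184.9 N up the slope.
The static-friction ceiling is μ_s N = 0.66 × 569.1 = 375.6 N.
Since |184.9| ≤ 375.6 N, no slip — friction simply equals what equilibrium demands.

f ≈ 185 N (up the incline)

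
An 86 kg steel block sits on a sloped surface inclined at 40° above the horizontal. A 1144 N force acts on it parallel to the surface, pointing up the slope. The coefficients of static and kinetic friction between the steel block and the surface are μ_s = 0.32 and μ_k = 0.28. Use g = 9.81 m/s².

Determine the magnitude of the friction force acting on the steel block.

f ≈ 181 N (down the incline)

Normal force: N = m g cos θ = 86 × 9.81 × cos 40° = 646.3 N.
The friction needed for equilibrium is m g sin θ − P = 542.3 − 1144 = -601.7 N, measured positive up-slope.
Maximum static friction available: μ_s N = 0.32 × 646.3 = 206.8 N.
Since |-601.7| > 206.8 N, static friction cannot hold it; the steel block slides up the incline and kinetic friction applies: f = μ_k N = 0.28 × 646.3 = 181 N.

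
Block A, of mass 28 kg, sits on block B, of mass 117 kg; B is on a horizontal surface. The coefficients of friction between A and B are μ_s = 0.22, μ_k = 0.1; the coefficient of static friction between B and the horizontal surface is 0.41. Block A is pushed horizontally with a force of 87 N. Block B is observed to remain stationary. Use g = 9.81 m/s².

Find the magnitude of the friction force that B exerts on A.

f ≈ 27.5 N

The normal force B exerts on A is simply A's weight, N₁ = 274.7 N.
Maximum static friction on A from B: μ_s N₁ = 0.22×274.7 = 60.43 N.
Since P = 87 N > 60.43 N, A slides on B; the A–B friction is kinetic: f₁ = μ_k N₁ = 0.1×274.7 = 27.5 N.
By Newton's third law B feels 27.5 N forward from A. With B stationary, the floor's static friction on B balances it: f₂ = 27.5 N (well within μ_s(m_A+m_B)g = 583.2 N).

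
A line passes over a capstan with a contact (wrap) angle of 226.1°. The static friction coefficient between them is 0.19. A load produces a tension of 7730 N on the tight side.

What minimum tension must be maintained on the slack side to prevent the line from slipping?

Capstan equation at impending slip: T_tight/T_slack = e^{μβ}.
β = 226.1° = 3.946 rad; e^{μβ} = e^{0.19×3.946} = 2.117.
T_slack = T_tight / e^{μβ} = 7730 / 2.117 = 3650 N.

T_min ≈ 3650 N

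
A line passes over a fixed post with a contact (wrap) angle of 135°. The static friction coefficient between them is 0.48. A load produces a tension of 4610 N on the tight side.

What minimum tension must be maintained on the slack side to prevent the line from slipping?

Capstan equation at impending slip: T_tight/T_slack = e^{μβ}.
β = 135° = 2.356 rad; e^{μβ} = e^{0.48×2.356} = 3.099.
T_slack = T_tight / e^{μβ} = 4610 / 3.099 = 1490 N.

T_min ≈ 1490 N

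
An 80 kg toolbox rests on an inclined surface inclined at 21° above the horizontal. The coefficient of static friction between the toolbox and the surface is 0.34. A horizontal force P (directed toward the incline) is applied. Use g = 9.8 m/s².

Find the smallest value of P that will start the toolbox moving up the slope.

At impending motion up the slope, friction acts down-slope at its limit: f = μ_s N.
Perpendicular to the incline: N = m g cos θ + P sin θ.
Along the incline: P cos θ = m g sin θ + μ_s N = m g sin θ + μ_s (m g cos θ + P sin θ).
Solving, P (cos θ − μ_s sin θ) = m g (sin θ + μ_s cos θ), so P = 80×9.8×(sin 21° + 0.34 cos 21°)/(cos 21° − 0.34 sin 21°) = 784×0.6758/0.8117 = 653 N.

P ≈ 653 N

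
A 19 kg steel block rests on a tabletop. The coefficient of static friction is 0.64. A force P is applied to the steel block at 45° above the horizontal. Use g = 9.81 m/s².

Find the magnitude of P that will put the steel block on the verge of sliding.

N = m g − P sin α (the pull lifts the steel block).
At impending slip, P cos α = μ_s N = μ_s (m g − P sin α).
Solving: P (cos α + μ_s sin α) = μ_s m g → P = 0.64×186/(cos 45° + 0.64 sin 45°) = 119/1.16 = 103 N.

P ≈ 103 N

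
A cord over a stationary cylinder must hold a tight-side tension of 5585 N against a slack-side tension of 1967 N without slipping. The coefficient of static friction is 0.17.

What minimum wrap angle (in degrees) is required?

β_min ≈ 352°

T₂/T₁ = e^{μβ} → β = ln(T₂/T₁)/μ.
β = ln(5585/1967)/0.17 = 1.044/0.17 = 6.139 rad.
In degrees: β = 6.139 × 180/π = 352°.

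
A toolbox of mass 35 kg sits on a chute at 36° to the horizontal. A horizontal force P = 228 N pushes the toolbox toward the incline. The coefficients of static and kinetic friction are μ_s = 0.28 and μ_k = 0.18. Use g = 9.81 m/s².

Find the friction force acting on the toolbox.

Normal direction: N = m g cos θ + P sin θ = 411.8 N.
Along the incline, the net driving force (taking up-slope positive) is P cos θ − m g sin θ = 184.5 − 201.8 = -17.36 N, so equilibrium requires friction f = 17.36 N (up-slope).
The limit of static friction is μ_s N = 115.3 N.
|f_req| = 17.36 ≤ 115.3 N → the toolbox is in equilibrium; friction equals the required value.

f ≈ 17.4 N (up the incline)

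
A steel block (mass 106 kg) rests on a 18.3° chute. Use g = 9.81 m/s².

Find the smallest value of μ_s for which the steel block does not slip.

At the slip threshold m g sin θ = μ_s m g cos θ, so μ_s,min = tan θ.
μ_s,min = tan 18.3° = 0.331.

μ_s,min ≈ 0.331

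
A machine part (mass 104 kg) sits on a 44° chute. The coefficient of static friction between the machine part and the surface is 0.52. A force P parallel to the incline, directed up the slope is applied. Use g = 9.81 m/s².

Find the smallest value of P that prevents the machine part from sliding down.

P_min ≈ 327 N

The machine part tends to slide down (tan θ > μ_s), so at the point of impending slip friction acts up-slope at its limit: f = μ_s N.
P is parallel to the surface, so N = m g cos θ = 734 N.
Along the incline: P + μ_s N = m g sin θ, so P = 709 − 0.52×734 = 327 N.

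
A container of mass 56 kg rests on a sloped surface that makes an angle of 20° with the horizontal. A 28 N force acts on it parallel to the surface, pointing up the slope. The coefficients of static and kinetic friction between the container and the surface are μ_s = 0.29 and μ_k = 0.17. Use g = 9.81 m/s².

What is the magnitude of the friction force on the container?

The normal reaction is N = m g cos θ = 516.2 N.
For equilibrium along the incline the friction force must supply f = m g sin θ − P = 187.9 − 28 = 159.9 N (positive meaning up-slope).
The static-friction ceiling is μ_s N = 0.29 × 516.2 = 149.7 N.
Since |159.9| > 149.7 N, static friction cannot hold it; the container slides down the incline and kinetic friction applies: f = μ_k N = 0.17 × 516.2 = 87.8 N.

f ≈ 87.8 N (up the incline)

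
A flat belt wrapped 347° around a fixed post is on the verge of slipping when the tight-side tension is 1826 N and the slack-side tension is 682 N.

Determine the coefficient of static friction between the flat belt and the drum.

μ ≈ 0.163

T₂/T₁ = e^{μβ} → μ = ln(T₂/T₁)/β.
β = 347° = 6.056 rad.
μ = ln(1826/682)/6.056 = ln(2.677)/6.056 = 0.163.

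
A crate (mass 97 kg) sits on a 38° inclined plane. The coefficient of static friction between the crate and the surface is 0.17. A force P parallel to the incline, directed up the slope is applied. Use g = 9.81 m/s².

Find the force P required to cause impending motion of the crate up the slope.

At impending motion up the slope, friction acts down-slope at its limit: f = μ_s N.
P is parallel to the surface, so N = m g cos θ = 750 N.
Along the incline: P = m g sin θ + μ_s N = 586 + 0.17×750 = 713 N.

P ≈ 713 N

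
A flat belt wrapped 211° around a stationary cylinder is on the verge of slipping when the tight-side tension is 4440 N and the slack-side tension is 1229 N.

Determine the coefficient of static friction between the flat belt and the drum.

μ ≈ 0.349

T₂/T₁ = e^{μβ} → μ = ln(T₂/T₁)/β.
β = 211° = 3.683 rad.
μ = ln(4440/1229)/3.683 = ln(3.613)/3.683 = 0.349.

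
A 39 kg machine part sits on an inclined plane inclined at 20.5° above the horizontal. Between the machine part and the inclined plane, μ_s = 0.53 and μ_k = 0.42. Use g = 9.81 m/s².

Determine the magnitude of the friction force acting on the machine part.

f ≈ 134 N (up the incline)

Perpendicular to the surface, N = m g cos θ = 39·9.81·cos 20.5° = 358.4 N.
Along the slope the weight component is m g sin θ = 134 N; friction must supply exactly this, acting up-slope.
The static-friction ceiling is μ_s N = 0.53 × 358.4 = 189.9 N.
Since |134| ≤ 189.9 N, static friction is sufficient; f equals the required value, not μ_s N.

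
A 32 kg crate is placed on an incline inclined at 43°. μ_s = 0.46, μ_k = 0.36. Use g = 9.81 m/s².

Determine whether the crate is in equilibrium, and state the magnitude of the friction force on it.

N = m g cos θ = 230 N.
Down-slope weight component: m g sin θ = 214 N.
μ_s N = 106 N.
214 > 106 N, so it slides; kinetic friction f = μ_k N = 0.36×230 = 82.7 N.

f ≈ 82.7 N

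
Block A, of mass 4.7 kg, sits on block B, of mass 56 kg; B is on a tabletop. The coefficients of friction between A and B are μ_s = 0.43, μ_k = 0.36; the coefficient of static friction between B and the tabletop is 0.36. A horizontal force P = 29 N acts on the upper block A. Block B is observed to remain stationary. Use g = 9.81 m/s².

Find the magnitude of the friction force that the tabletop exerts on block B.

f ≈ 16.6 N

The normal force B exerts on A is simply A's weight, N₁ = 46.11 N.
Maximum static friction on A from B: μ_s N₁ = 0.43×46.11 = 19.83 N.
Since P = 29 N > 19.83 N, A slides on B; the A–B friction is kinetic: f₁ = μ_k N₁ = 0.36×46.11 = 16.6 N.
B experiences an equal 16.6 N forward from A (third law). B is in equilibrium, so the floor supplies f₂ = 16.6 N of static friction (limit μ_s(m_A+m_B)g = 214.4 N, not exceeded).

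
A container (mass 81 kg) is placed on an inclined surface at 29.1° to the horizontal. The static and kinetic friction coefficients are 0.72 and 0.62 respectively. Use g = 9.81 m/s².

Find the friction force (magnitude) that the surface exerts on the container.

The normal reaction is N = m g cos θ = 694.3 N.
Along the slope the weight component is m g sin θ = 386.4 N; friction must supply exactly this, acting up-slope.
Maximum static friction available: μ_s N = 0.72 × 694.3 = 499.9 N.
Since |386.4| ≤ 499.9 N, no slip — friction simply equals what equilibrium demands.

f ≈ 386 N (up the incline)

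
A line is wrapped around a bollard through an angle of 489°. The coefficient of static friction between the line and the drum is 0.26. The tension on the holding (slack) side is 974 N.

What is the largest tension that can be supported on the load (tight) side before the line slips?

T_max ≈ 8960 N

At impending slip the capstan equation gives T₂/T₁ = e^{μβ} with β in radians.
β = 489° × π/180 = 8.535 rad.
e^{μβ} = e^{0.26×8.535} = 9.198.
T₂ = T₁ · e^{μβ} = 974 × 9.198 = 8960 N.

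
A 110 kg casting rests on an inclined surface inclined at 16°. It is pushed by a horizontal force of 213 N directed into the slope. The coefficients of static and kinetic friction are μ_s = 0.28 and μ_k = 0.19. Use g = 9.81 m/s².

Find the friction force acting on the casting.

f ≈ 92.7 N (up the incline)

Resolve perpendicular to the incline: N = m g cos θ + P sin θ = 110×9.81×cos 16° + 213×sin 16° = 1096 N.
Parallel to the incline: P cos θ − m g sin θ = 204.7 − 297.4 = -92.69 N; the friction needed to balance this is 92.69 N acting up the slope.
The limit of static friction is μ_s N = 306.9 N.
|f_req| = 92.69 ≤ 306.9 N → the casting is in equilibrium; friction equals the required value.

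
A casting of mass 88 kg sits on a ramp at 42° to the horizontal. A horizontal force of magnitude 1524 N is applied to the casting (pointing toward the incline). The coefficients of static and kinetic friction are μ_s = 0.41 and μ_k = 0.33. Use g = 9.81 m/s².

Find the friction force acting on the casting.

Normal direction: N = m g cos θ + P sin θ = 1661 N.
Parallel to the incline: P cos θ − m g sin θ = 1133 − 577.6 = 554.9 N; the friction needed to balance this is 554.9 N acting down the slope.
The limit of static friction is μ_s N = 681.1 N.
Since 554.9 N is within the 681.1 N limit, the casting stays put and friction is exactly 555 N.

f ≈ 555 N (down the incline)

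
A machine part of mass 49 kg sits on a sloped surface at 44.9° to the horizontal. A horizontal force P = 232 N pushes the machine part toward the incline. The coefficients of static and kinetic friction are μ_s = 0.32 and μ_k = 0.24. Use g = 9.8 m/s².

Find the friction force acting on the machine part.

Normal direction: N = m g cos θ + P sin θ = 503.9 N.
Along the incline, the net driving force (taking up-slope positive) is P cos θ − m g sin θ = 164.3 − 339 = -174.6 N, so equilibrium requires friction f = 174.6 N (up-slope).
The limit of static friction is μ_s N = 161.3 N.
The required 174.6 N exceeds the static limit, so the machine part slides down-slope and f = μ_k N = 0.24×503.9 = 121 N.

f ≈ 121 N (up the incline)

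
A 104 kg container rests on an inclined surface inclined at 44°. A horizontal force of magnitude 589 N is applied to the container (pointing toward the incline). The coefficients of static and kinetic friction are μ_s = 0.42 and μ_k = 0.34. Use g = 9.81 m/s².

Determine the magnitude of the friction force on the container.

f ≈ 285 N (up the incline)

Resolve perpendicular to the incline: N = m g cos θ + P sin θ = 104×9.81×cos 44° + 589×sin 44° = 1143 N.
Along the incline, the net driving force (taking up-slope positive) is P cos θ − m g sin θ = 423.7 − 708.7 = -285 N, so equilibrium requires friction f = 285 N (up-slope).
Maximum static friction: μ_s N = 0.42 × 1143 = 480.1 N.
Since 285 N is within the 480.1 N limit, the container stays put and friction is exactly 285 N.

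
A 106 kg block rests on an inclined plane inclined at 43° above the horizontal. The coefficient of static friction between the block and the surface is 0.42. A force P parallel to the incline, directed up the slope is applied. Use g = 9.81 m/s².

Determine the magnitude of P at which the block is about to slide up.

At impending motion up the slope, friction acts down-slope at its limit: f = μ_s N.
P is parallel to the surface, so N = m g cos θ = 761 N.
Along the incline: P = m g sin θ + μ_s N = 709 + 0.42×761 = 1030 N.

P ≈ 1030 N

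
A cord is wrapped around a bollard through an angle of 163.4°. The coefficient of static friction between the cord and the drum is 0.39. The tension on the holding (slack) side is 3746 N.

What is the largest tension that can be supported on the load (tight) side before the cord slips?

At impending slip the capstan equation gives T₂/T₁ = e^{μβ} with β in radians.
β = 163.4° × π/180 = 2.852 rad.
e^{μβ} = e^{0.39×2.852} = 3.041.
T₂ = T₁ · e^{μβ} = 3746 × 3.041 = 11400 N.

T_max ≈ 11400 N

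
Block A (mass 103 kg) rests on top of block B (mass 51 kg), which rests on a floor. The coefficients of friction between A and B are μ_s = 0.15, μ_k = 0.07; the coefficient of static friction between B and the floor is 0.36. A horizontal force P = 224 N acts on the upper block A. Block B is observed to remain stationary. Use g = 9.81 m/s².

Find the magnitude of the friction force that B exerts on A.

Normal force at the A–B interface: N₁ = m_A g = 1010 N.
Maximum static friction on A from B: μ_s N₁ = 0.15×1010 = 151.6 N.
P = 224 N exceeds that limit, so A slips over B and the interface friction becomes kinetic: f₁ = μ_k N₁ = 0.07×1010 = 70.7 N.
By Newton's third law B feels 70.7 N forward from A. With B stationary, the floor's static friction on B balances it: f₂ = 70.7 N (well within μ_s(m_A+m_B)g = 543.9 N).

f ≈ 70.7 N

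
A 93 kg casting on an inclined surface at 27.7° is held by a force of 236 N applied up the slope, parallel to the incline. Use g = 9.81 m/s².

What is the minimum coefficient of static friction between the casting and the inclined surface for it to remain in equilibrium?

N = m g cos θ = 807.8 N.
Friction must make up the shortfall along the incline: f = m g sin θ − P = 424.1 − 236 = 188.1 N.
At the threshold f = μ_s N, so μ_s,min = 188.1/807.8 = 0.233.

μ_s,min ≈ 0.233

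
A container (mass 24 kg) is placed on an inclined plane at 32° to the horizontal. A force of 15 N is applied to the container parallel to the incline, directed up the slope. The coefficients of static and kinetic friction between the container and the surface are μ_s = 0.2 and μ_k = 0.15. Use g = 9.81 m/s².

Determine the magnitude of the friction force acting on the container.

Normal force: N = m g cos θ = 24 × 9.81 × cos 32° = 199.7 N.
The friction needed for equilibrium is m g sin θ − P = 124.8 − 15 = 109.8 N, measured positive up-slope.
The static-friction ceiling is μ_s N = 0.2 × 199.7 = 39.93 N.
|109.8| exceeds 39.93 N, so the container slips down-slope; friction is kinetic, f = μ_k N = 0.15×199.7 = 29.9 N.

f ≈ 29.9 N (up the incline)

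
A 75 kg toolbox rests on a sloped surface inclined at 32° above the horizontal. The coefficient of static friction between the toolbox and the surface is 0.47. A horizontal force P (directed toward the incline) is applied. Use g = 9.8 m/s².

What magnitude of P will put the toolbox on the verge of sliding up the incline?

At impending motion up the slope, friction acts down-slope at its limit: f = μ_s N.
Perpendicular to the incline: N = m g cos θ + P sin θ.
Along the incline: P cos θ = m g sin θ + μ_s N = m g sin θ + μ_s (m g cos θ + P sin θ).
Solving, P (cos θ − μ_s sin θ) = m g (sin θ + μ_s cos θ), so P = 75×9.8×(sin 32° + 0.47 cos 32°)/(cos 32° − 0.47 sin 32°) = 735×0.9285/0.599 = 1140 N.

P ≈ 1140 N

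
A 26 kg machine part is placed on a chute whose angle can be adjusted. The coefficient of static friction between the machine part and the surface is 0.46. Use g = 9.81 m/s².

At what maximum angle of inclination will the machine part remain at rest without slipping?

At the slip threshold, m g sin θ = μ_s · m g cos θ, so tan θ = μ_s.
θ_max = arctan(0.46) = 24.7°.

θ_max ≈ 24.7°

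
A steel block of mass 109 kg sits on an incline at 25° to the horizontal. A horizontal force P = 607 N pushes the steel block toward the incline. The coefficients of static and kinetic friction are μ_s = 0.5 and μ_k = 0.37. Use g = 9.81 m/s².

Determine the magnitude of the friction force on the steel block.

f ≈ 98.2 N (down the incline)

Resolve perpendicular to the incline: N = m g cos θ + P sin θ = 109×9.81×cos 25° + 607×sin 25° = 1226 N.
Along the incline, the net driving force (taking up-slope positive) is P cos θ − m g sin θ = 550.1 − 451.9 = 98.23 N, so equilibrium requires friction f = -98.23 N (down-slope).
Maximum static friction: μ_s N = 0.5 × 1226 = 612.8 N.
|f_req| = 98.23 ≤ 612.8 N → the steel block is in equilibrium; friction equals the required value.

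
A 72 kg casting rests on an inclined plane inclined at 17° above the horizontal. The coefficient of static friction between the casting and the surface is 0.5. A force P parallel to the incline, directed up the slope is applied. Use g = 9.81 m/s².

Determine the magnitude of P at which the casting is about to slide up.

P ≈ 544 N

At impending motion up the slope, friction acts down-slope at its limit: f = μ_s N.
P is parallel to the surface, so N = m g cos θ = 675 N.
Along the incline: P = m g sin θ + μ_s N = 207 + 0.5×675 = 544 N.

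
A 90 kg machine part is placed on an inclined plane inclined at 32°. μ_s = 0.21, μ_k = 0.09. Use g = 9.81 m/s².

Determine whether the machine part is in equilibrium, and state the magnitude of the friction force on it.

f ≈ 67.4 N

N = m g cos θ = 749 N.
Down-slope weight component: m g sin θ = 468 N.
μ_s N = 157 N.
468 > 157 N, so it slides; kinetic friction f = μ_k N = 0.09×749 = 67.4 N.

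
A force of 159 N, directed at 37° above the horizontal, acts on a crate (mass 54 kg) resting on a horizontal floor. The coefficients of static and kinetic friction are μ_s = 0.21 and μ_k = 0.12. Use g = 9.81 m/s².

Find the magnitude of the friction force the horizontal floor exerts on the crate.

f ≈ 52.1 N

N = m g − P sin α = 529.7 − 159×sin 37° = 434.1 N.
The horizontal driving force is P cos α = 127 N, so equilibrium needs friction f = 127 N.
The static-friction limit is μ_s N = 91.15 N.
The required friction exceeds μ_s N, so the crate moves and f = μ_k N = 52.1 N.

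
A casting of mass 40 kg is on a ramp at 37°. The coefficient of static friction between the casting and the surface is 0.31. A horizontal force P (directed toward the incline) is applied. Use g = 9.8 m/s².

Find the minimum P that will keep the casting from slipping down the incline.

P_min ≈ 141 N

The casting tends to slide down (tan θ > μ_s), so at the point of impending slip friction acts up-slope at its limit: f = μ_s N.
Perpendicular to the incline: N = m g cos θ + P sin θ.
Along the incline: P cos θ + μ_s N = m g sin θ, i.e. P cos θ + μ_s (m g cos θ + P sin θ) = m g sin θ.
Solving, P (cos θ + μ_s sin θ) = m g (sin θ − μ_s cos θ), so P = 392×0.3542/0.9852 = 141 N.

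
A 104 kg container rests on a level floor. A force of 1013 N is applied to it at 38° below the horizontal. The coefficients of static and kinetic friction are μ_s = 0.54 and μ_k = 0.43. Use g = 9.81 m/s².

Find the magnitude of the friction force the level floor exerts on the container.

Vertical equilibrium gives N = m g + P sin α = 1644 N.
For equilibrium, f = P cos α = 1013×cos 38° = 798.3 N.
μ_s N = 0.54 × 1644 = 887.7 N.
798.3 ≤ 887.7 N → static; friction equals the required 798 N.

f ≈ 798 N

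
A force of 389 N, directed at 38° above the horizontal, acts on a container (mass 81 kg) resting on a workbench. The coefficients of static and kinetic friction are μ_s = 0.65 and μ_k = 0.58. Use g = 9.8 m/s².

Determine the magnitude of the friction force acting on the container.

f ≈ 307 N

Vertical equilibrium gives N = m g − P sin α = 554.3 N.
Horizontally, friction must balance P cos α = 306.5 N.
The static-friction limit is μ_s N = 360.3 N.
Since 306.5 N does not exceed the limit, the container stays at rest and f = 307 N.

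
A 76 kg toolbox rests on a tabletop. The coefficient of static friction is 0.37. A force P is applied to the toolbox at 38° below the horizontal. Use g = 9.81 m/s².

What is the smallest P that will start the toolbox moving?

P ≈ 492 N

N = m g + P sin α (the push presses the toolbox into the tabletop).
At impending slip, P cos α = μ_s N = μ_s (m g + P sin α).
Solving: P (cos α − μ_s sin α) = μ_s m g → P = 0.37×746/(cos 38° − 0.37 sin 38°) = 276/0.5602 = 492 N.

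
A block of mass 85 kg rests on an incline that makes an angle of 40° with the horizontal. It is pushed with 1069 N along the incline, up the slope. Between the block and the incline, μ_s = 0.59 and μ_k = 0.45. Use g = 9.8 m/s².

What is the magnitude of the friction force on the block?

f ≈ 287 N (down the incline)

The normal reaction is N = m g cos θ = 638.1 N.
For equilibrium along the incline the friction force must supply f = m g sin θ − P = 535.4 − 1069 = -533.6 N (positive meaning up-slope).
Maximum static friction available: μ_s N = 0.59 × 638.1 = 376.5 N.
|-533.6| exceeds 376.5 N, so the block slips up-slope; friction is kinetic, f = μ_k N = 0.45×638.1 = 287 N.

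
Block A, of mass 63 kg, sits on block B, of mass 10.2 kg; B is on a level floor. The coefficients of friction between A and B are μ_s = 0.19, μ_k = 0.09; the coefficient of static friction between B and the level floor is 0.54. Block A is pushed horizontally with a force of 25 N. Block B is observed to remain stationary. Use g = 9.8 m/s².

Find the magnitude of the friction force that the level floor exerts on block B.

f ≈ 25 N

Normal force at the A–B interface: N₁ = m_A g = 617.4 N.
Maximum static friction on A from B: μ_s N₁ = 0.19×617.4 = 117.3 N.
Since P = 25 N ≤ 117.3 N, A does not slip on B; friction on A equals P = 25 N.
By Newton's third law B feels 25 N forward from A. With B stationary, the floor's static friction on B balances it: f₂ = 25 N (well within μ_s(m_A+m_B)g = 387.4 N).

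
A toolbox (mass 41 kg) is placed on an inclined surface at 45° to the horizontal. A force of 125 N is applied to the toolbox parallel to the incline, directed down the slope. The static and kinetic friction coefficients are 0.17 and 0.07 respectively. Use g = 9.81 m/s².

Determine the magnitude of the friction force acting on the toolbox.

f ≈ 19.9 N (up the incline)

Normal force: N = m g cos θ = 41 × 9.81 × cos 45° = 284.4 N.
For equilibrium along the incline the friction force must supply f = m g sin θ + P = 284.4 + 125 = 409.4 N (positive meaning up-slope).
Maximum static friction available: μ_s N = 0.17 × 284.4 = 48.35 N.
|409.4| exceeds 48.35 N, so the toolbox slips down-slope; friction is kinetic, f = μ_k N = 0.07×284.4 = 19.9 N.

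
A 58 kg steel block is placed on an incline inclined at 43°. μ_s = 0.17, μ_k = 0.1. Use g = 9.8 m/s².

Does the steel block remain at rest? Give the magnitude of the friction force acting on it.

N = m g cos θ = 416 N.
Down-slope weight component: m g sin θ = 388 N.
μ_s N = 70.7 N.
388 > 70.7 N, so it slides; kinetic friction f = μ_k N = 0.1×416 = 41.6 N.

f ≈ 41.6 N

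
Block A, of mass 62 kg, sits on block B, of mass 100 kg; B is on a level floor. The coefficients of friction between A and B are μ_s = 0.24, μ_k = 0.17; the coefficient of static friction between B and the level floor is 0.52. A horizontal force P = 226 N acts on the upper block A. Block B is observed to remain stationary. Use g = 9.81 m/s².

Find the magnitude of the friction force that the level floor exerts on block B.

f ≈ 103 N

The normal force B exerts on A is simply A's weight, N₁ = 608.2 N.
So the A–B interface can sustain at most μ_s N₁ = 146 N of static friction.
Since P = 226 N > 146 N, A slides on B; the A–B friction is kinetic: f₁ = μ_k N₁ = 0.17×608.2 = 103 N.
B experiences an equal 103 N forward from A (third law). B is in equilibrium, so the floor supplies f₂ = 103 N of static friction (limit μ_s(m_A+m_B)g = 826.4 N, not exceeded).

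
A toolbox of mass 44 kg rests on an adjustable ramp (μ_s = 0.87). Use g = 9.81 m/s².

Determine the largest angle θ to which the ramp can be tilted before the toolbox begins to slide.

θ_max ≈ 41°

At the slip threshold, m g sin θ = μ_s · m g cos θ, so tan θ = μ_s.
θ_max = arctan(0.87) = 41°.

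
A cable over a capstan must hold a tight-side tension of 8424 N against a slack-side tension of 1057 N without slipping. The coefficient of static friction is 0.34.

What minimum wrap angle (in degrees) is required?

T₂/T₁ = e^{μβ} → β = ln(T₂/T₁)/μ.
β = ln(8424/1057)/0.34 = 2.076/0.34 = 6.105 rad.
In degrees: β = 6.105 × 180/π = 350°.

β_min ≈ 350°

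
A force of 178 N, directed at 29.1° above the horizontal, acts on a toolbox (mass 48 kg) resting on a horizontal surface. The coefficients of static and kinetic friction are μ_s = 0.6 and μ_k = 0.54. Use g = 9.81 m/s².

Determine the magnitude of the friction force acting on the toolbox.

Vertical equilibrium gives N = m g − P sin α = 384.3 N.
Horizontally, friction must balance P cos α = 155.5 N.
μ_s N = 0.6 × 384.3 = 230.6 N.
155.5 ≤ 230.6 N → static; friction equals the required 156 N.

f ≈ 156 N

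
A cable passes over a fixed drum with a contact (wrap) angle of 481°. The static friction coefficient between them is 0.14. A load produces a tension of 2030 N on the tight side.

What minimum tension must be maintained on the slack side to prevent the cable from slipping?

T_min ≈ 627 N

Capstan equation at impending slip: T_tight/T_slack = e^{μβ}.
β = 481° = 8.395 rad; e^{μβ} = e^{0.14×8.395} = 3.239.
T_slack = T_tight / e^{μβ} = 2030 / 3.239 = 627 N.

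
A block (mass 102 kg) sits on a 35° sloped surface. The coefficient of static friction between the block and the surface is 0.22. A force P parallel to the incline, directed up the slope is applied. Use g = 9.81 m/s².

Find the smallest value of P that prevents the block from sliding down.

The block tends to slide down (tan θ > μ_s), so at the point of impending slip friction acts up-slope at its limit: f = μ_s N.
P is parallel to the surface, so N = m g cos θ = 820 N.
Along the incline: P + μ_s N = m g sin θ, so P = 574 − 0.22×820 = 394 N.

P_min ≈ 394 N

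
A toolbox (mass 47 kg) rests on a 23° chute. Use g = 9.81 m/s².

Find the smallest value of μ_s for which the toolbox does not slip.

μ_s,min ≈ 0.424

At the slip threshold m g sin θ = μ_s m g cos θ, so μ_s,min = tan θ.
μ_s,min = tan 23° = 0.424.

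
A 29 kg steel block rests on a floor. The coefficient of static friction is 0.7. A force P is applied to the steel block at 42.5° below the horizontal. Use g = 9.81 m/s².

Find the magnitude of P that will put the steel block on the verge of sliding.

P ≈ 753 N

N = m g + P sin α (the push presses the steel block into the floor).
At impending slip, P cos α = μ_s N = μ_s (m g + P sin α).
Solving: P (cos α − μ_s sin α) = μ_s m g → P = 0.7×284/(cos 42.5° − 0.7 sin 42.5°) = 199/0.2644 = 753 N.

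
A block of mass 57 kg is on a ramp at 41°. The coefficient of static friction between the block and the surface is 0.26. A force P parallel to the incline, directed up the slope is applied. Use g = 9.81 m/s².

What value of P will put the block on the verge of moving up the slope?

At impending motion up the slope, friction acts down-slope at its limit: f = μ_s N.
P is parallel to the surface, so N = m g cos θ = 422 N.
Along the incline: P = m g sin θ + μ_s N = 367 + 0.26×422 = 477 N.

P ≈ 477 N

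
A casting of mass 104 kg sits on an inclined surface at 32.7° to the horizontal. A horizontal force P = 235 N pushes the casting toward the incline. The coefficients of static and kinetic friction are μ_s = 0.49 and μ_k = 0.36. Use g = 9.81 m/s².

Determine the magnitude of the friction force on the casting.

Normal direction: N = m g cos θ + P sin θ = 985.5 N.
Along the incline, the net driving force (taking up-slope positive) is P cos θ − m g sin θ = 197.8 − 551.2 = -353.4 N, so equilibrium requires friction f = 353.4 N (up-slope).
The limit of static friction is μ_s N = 482.9 N.
|f_req| = 353.4 ≤ 482.9 N → the casting is in equilibrium; friction equals the required value.

f ≈ 353 N (up the incline)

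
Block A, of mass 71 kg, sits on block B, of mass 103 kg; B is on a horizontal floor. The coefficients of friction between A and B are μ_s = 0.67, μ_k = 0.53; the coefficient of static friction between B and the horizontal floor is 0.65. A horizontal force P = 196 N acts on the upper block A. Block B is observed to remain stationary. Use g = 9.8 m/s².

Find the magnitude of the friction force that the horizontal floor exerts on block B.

Normal force at the A–B interface: N₁ = m_A g = 695.8 N.
Maximum static friction on A from B: μ_s N₁ = 0.67×695.8 = 466.2 N.
Since P = 196 N ≤ 466.2 N, A does not slip on B; friction on A equals P = 196 N.
B experiences an equal 196 N forward from A (third law). B is in equilibrium, so the floor supplies f₂ = 196 N of static friction (limit μ_s(m_A+m_B)g = 1108 N, not exceeded).

f ≈ 196 N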